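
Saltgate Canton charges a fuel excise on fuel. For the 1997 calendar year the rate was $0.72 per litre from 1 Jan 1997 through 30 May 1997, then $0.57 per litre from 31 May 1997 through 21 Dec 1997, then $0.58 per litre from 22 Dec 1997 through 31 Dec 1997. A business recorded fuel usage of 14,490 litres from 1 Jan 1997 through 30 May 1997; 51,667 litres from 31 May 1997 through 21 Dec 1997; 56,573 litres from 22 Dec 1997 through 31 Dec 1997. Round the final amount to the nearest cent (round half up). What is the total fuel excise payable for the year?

1 Jan – 30 May 1997: 14,490 litres at $0.72/litre → $10432.80
31 May – 21 Dec 1997: 51,667 litres at $0.57/litre → $29450.19
22 Dec – 31 Dec 1997: 56,573 litres at $0.58/litre → $32812.34

$72695.33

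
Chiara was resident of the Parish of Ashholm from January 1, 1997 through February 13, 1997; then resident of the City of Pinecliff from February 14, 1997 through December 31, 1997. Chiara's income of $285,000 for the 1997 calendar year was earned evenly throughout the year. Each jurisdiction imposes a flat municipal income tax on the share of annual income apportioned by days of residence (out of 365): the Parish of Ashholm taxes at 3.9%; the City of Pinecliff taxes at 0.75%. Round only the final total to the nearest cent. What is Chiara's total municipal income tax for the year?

$3,219.72

The Parish of Ashholm, January 1 – February 13, 1997: 44 days → $285,000 × 3.9% × 44/365 = $1,339.8904
The City of Pinecliff, February 14 – December 31, 1997: 321 days → $285,000 × 0.75% × 321/365 = $1,879.8288
Total = $3,219.7192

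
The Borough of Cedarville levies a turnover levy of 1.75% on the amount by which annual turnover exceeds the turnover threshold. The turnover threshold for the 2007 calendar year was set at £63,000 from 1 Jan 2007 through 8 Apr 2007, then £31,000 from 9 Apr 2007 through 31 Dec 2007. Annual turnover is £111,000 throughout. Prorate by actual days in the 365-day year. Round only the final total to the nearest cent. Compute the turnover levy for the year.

1 Jan – 8 Apr 2007: 98 days, exemption £63,000 → (£111,000 − £63,000) × 1.75% × 98/365 = £225.5342
9 Apr – 31 Dec 2007: 267 days, exemption £31,000 → (£111,000 − £31,000) × 1.75% × 267/365 = £1,024.1096
Total = £1,249.6438

£1,249.64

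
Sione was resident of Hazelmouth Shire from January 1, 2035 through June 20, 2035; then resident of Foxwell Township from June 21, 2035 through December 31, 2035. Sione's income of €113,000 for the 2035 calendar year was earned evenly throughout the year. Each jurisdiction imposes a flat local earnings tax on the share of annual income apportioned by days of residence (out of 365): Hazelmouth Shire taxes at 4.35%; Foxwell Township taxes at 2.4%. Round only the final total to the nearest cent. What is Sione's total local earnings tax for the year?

€3,744.32

Hazelmouth Shire, January 1 – June 20, 2035: 171 days → €113,000 × 4.35% × 171/365 = €2,302.8781
Foxwell Township, June 21 – December 31, 2035: 194 days → €113,000 × 2.4% × 194/365 = €1,441.4466
Total = €3,744.3247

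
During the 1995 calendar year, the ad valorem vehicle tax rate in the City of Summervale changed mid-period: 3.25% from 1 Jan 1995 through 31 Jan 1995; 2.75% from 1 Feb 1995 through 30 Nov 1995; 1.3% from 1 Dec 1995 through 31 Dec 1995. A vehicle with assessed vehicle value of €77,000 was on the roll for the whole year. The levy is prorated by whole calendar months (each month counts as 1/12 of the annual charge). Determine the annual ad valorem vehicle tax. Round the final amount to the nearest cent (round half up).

€2,056.54

1 Jan – 31 Jan 1995: 1 month at 3.25% → €77,000 × 3.25% × 1/12 = €208.5417
1 Feb – 30 Nov 1995: 10 months at 2.75% → €77,000 × 2.75% × 10/12 = €1,764.5833
1 Dec – 31 Dec 1995: 1 month at 1.3% → €77,000 × 1.3% × 1/12 = €83.4167
Total = €2,056.5417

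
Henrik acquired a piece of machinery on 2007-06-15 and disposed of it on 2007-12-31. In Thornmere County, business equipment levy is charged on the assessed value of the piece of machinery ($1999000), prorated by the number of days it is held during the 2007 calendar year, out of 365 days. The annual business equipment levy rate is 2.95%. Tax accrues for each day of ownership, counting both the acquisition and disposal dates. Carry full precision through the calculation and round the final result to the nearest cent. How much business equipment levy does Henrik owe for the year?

Days held (2007-06-15 to 2007-12-31): 200 out of 365
Tax = $1999000 × 2.95% × 200/365 = $32312.6027

$32312.60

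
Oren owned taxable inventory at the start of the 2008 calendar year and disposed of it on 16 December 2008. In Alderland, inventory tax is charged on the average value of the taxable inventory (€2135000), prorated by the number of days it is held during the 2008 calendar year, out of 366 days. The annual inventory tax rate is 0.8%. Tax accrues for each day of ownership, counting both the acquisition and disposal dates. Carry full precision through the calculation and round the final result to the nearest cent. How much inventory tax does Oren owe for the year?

Days held (1 January – 16 December 2008): 351 out of 366
Tax = €2135000 × 0.8% × 351/366 = €16380.0000

€16380.00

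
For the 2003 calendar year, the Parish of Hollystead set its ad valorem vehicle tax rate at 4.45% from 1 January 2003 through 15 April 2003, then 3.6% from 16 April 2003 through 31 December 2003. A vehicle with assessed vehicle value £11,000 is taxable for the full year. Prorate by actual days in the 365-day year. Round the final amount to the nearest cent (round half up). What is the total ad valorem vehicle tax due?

£422.90

1 January – 15 April 2003: 105 days at 4.45% → £11,000 × 4.45% × 105/365 = £140.8151
16 April – 31 December 2003: 260 days at 3.6% → £11,000 × 3.6% × 260/365 = £282.0822
Total = £422.8973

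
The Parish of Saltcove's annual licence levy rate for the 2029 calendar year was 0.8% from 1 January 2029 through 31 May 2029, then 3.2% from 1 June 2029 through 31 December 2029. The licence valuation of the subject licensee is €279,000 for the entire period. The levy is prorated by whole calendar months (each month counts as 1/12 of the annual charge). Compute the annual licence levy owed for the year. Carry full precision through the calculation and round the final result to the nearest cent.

1 January – 31 May 2029: 5 months at 0.8% → €279,000 × 0.8% × 5/12 = €930.0000
1 June – 31 December 2029: 7 months at 3.2% → €279,000 × 3.2% × 7/12 = €5,208.0000
Total = €6,138.0000

€6,138.00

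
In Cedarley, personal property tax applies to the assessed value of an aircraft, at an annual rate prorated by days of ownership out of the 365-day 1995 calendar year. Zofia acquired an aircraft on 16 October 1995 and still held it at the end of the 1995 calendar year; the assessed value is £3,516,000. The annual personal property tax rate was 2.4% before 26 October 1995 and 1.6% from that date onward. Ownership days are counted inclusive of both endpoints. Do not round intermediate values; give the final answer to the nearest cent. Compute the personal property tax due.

£12,638.33

16 October – 25 October 1995: 10 days at 2.4% → £3,516,000 × 2.4% × 10/365 = £2,311.8904
26 October – 31 December 1995: 67 days at 1.6% → £3,516,000 × 1.6% × 67/365 = £10,326.4438
Total = £12,638.3342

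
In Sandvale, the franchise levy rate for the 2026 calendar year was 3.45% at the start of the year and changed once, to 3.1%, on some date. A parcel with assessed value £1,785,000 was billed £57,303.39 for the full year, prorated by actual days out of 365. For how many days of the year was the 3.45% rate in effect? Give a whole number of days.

Let d = days at the first rate; then 365 − d days at the second rate.
£1,785,000 × [3.45%·d + 3.1%·(365−d)] / 365 = £57,303.39
Solving gives d = 115, so the new rate took effect on April 26, 2026.

115 days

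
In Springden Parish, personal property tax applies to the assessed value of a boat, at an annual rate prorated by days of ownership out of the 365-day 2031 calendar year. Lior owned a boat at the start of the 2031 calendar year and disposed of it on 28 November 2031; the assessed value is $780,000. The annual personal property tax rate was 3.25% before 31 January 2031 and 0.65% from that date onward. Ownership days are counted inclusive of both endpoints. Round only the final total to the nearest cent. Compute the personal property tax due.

$6,278.47

1 January – 30 January 2031: 30 days at 3.25% → $780,000 × 3.25% × 30/365 = $2,083.5616
31 January – 28 November 2031: 302 days at 0.65% → $780,000 × 0.65% × 302/365 = $4,194.9041
Total = $6,278.4658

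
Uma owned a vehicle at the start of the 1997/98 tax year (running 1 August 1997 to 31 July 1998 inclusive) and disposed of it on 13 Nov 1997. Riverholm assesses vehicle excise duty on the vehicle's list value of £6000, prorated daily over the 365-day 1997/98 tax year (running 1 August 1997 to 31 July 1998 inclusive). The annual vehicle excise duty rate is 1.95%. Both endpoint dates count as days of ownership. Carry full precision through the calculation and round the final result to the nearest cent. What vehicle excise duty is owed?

£33.66

Days held (1 Aug – 13 Nov 1997): 105 out of 365
Tax = £6000 × 1.95% × 105/365 = £33.6575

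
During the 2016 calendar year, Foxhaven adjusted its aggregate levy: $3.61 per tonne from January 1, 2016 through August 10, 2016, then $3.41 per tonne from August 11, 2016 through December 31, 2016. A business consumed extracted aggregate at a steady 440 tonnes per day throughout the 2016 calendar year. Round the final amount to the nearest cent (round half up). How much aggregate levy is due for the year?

$568,770.40

January 1 – August 10, 2016: 223 days × 440 tonnes/day = 98,120 tonnes at $3.61/tonne → $354,213.20
August 11 – December 31, 2016: 143 days × 440 tonnes/day = 62,920 tonnes at $3.41/tonne → $214,557.20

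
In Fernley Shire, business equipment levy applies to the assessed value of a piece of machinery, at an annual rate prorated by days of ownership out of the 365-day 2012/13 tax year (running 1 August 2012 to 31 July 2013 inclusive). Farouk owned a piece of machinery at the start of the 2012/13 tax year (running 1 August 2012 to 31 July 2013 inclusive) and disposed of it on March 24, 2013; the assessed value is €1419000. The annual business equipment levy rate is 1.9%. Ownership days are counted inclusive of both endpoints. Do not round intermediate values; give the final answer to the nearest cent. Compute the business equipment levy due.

€17432.32

Days held (August 1, 2012 – March 24, 2013): 236 out of 365
Tax = €1419000 × 1.9% × 236/365 = €17432.3178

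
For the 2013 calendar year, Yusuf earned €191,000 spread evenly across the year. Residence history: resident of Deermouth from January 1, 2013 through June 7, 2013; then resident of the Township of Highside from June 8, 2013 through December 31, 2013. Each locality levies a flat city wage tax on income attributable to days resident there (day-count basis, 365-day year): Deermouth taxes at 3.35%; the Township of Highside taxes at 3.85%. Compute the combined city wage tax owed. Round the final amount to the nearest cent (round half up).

€6,940.10

Deermouth, January 1 – June 7, 2013: 158 days → €191,000 × 3.35% × 158/365 = €2,769.7616
The Township of Highside, June 8 – December 31, 2013: 207 days → €191,000 × 3.85% × 207/365 = €4,170.3411
Total = €6,940.1027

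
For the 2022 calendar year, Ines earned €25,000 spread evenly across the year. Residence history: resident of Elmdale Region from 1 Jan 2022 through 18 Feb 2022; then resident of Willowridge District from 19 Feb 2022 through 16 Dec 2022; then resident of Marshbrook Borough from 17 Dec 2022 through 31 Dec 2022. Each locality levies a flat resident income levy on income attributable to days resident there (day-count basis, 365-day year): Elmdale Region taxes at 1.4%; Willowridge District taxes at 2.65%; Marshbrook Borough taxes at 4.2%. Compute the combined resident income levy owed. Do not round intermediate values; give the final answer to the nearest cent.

Elmdale Region, 1 Jan – 18 Feb 2022: 49 days → €25,000 × 1.4% × 49/365 = €46.9863
Willowridge District, 19 Feb – 16 Dec 2022: 301 days → €25,000 × 2.65% × 301/365 = €546.3356
Marshbrook Borough, 17 Dec – 31 Dec 2022: 15 days → €25,000 × 4.2% × 15/365 = €43.1507
Total = €636.4726

€636.47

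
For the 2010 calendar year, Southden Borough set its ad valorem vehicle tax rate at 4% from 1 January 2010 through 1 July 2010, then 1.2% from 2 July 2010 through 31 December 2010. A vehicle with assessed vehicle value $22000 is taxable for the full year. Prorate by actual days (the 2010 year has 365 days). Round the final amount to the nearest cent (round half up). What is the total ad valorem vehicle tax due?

$571.16

1 January – 1 July 2010: 182 days at 4% → $22000 × 4% × 182/365 = $438.7945
2 July – 31 December 2010: 183 days at 1.2% → $22000 × 1.2% × 183/365 = $132.3616
Total = $571.1562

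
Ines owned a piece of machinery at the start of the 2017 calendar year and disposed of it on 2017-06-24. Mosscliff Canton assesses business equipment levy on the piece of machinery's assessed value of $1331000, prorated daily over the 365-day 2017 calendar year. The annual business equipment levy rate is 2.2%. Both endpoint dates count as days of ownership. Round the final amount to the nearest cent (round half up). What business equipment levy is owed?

$14039.32

Days held (2017-01-01 to 2017-06-24): 175 out of 365
Tax = $1331000 × 2.2% × 175/365 = $14039.3151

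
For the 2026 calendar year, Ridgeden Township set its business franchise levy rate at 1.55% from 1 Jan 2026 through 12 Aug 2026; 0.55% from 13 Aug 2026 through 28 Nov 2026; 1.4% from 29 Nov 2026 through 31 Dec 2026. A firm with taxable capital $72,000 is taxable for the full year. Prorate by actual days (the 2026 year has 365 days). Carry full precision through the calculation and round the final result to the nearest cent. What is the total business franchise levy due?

$893.19

1 Jan – 12 Aug 2026: 224 days at 1.55% → $72,000 × 1.55% × 224/365 = $684.8877
13 Aug – 28 Nov 2026: 108 days at 0.55% → $72,000 × 0.55% × 108/365 = $117.1726
29 Nov – 31 Dec 2026: 33 days at 1.4% → $72,000 × 1.4% × 33/365 = $91.1342
Total = $893.1945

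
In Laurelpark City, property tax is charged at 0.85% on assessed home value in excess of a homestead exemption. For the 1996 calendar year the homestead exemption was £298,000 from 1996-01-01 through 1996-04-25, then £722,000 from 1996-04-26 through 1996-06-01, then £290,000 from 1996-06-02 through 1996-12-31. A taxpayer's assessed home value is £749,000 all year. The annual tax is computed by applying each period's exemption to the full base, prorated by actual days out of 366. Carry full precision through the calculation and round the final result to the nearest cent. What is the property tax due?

£3,508.73

1996-01-01 to 1996-04-25: 116 days, exemption £298,000 → (£749,000 − £298,000) × 0.85% × 116/366 = £1,214.9891
1996-04-26 to 1996-06-01: 37 days, exemption £722,000 → (£749,000 − £722,000) × 0.85% × 37/366 = £23.2008
1996-06-02 to 1996-12-31: 213 days, exemption £290,000 → (£749,000 − £290,000) × 0.85% × 213/366 = £2,270.5451
Total = £3,508.7350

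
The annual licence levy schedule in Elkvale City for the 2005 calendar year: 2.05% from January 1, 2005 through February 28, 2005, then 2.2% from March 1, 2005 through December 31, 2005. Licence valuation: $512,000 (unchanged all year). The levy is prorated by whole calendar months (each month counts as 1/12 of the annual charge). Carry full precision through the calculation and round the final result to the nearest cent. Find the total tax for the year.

$11,136.00

January 1 – February 28, 2005: 2 months at 2.05% → $512,000 × 2.05% × 2/12 = $1,749.3333
March 1 – December 31, 2005: 10 months at 2.2% → $512,000 × 2.2% × 10/12 = $9,386.6667
Total = $11,136.0000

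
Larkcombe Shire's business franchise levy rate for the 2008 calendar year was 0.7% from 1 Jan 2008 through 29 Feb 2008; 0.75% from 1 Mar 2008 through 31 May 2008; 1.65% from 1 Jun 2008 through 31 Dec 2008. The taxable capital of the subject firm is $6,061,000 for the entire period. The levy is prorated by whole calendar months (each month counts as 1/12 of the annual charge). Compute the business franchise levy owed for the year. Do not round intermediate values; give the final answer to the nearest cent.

$76,772.67

1 Jan – 29 Feb 2008: 2 months at 0.7% → $6,061,000 × 0.7% × 2/12 = $7,071.1667
1 Mar – 31 May 2008: 3 months at 0.75% → $6,061,000 × 0.75% × 3/12 = $11,364.3750
1 Jun – 31 Dec 2008: 7 months at 1.65% → $6,061,000 × 1.65% × 7/12 = $58,337.1250
Total = $76,772.6667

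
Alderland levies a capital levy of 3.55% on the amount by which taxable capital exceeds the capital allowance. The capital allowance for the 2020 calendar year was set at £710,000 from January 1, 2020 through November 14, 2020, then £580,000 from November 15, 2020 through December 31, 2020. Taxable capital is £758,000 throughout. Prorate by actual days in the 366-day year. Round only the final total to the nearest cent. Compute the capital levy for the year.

January 1 – November 14, 2020: 319 days, exemption £710,000 → (£758,000 − £710,000) × 3.55% × 319/366 = £1,485.1803
November 15 – December 31, 2020: 47 days, exemption £580,000 → (£758,000 − £580,000) × 3.55% × 47/366 = £811.4563
Total = £2,296.6366

£2,296.64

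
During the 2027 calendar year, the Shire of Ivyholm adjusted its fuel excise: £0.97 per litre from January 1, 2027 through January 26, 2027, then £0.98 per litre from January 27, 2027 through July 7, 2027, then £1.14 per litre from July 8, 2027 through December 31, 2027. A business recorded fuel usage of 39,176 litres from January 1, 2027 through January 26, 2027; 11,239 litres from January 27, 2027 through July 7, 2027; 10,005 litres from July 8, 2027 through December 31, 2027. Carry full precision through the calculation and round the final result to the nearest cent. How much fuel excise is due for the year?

£60,420.64

January 1 – January 26, 2027: 39,176 litres at £0.97/litre → £38,000.72
January 27 – July 7, 2027: 11,239 litres at £0.98/litre → £11,014.22
July 8 – December 31, 2027: 10,005 litres at £1.14/litre → £11,405.70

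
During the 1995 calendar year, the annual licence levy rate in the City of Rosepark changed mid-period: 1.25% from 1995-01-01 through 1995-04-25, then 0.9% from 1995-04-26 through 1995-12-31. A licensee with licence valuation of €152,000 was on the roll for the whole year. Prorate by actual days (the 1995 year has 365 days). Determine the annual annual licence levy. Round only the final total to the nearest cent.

€1,535.62

1995-01-01 to 1995-04-25: 115 days at 1.25% → €152,000 × 1.25% × 115/365 = €598.6301
1995-04-26 to 1995-12-31: 250 days at 0.9% → €152,000 × 0.9% × 250/365 = €936.9863
Total = €1,535.6164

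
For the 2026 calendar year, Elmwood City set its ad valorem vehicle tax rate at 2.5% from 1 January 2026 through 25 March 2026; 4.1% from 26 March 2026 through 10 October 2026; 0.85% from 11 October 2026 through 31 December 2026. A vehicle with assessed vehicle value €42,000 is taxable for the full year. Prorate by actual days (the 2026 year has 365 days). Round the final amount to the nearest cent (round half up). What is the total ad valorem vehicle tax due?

1 January – 25 March 2026: 84 days at 2.5% → €42,000 × 2.5% × 84/365 = €241.6438
26 March – 10 October 2026: 199 days at 4.1% → €42,000 × 4.1% × 199/365 = €938.8438
11 October – 31 December 2026: 82 days at 0.85% → €42,000 × 0.85% × 82/365 = €80.2027
Total = €1,260.6904

€1,260.69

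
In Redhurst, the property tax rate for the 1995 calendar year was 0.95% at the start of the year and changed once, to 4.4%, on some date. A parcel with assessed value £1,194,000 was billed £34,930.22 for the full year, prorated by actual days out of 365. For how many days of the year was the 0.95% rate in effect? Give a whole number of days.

Let d = days at the first rate; then 365 − d days at the second rate.
£1,194,000 × [0.95%·d + 4.4%·(365−d)] / 365 = £34,930.22
Solving gives d = 156, so the new rate took effect on 6 June 1995.

156 days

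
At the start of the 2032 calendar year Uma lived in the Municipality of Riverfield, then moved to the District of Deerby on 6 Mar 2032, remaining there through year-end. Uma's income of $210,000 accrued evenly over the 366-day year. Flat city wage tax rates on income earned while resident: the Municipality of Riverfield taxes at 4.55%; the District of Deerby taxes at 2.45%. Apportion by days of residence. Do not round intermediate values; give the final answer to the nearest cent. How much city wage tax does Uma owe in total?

$5,928.20

The Municipality of Riverfield, 1 Jan – 5 Mar 2032: 65 days → $210,000 × 4.55% × 65/366 = $1,696.9262
The District of Deerby, 6 Mar – 31 Dec 2032: 301 days → $210,000 × 2.45% × 301/366 = $4,231.2705
Total = $5,928.1967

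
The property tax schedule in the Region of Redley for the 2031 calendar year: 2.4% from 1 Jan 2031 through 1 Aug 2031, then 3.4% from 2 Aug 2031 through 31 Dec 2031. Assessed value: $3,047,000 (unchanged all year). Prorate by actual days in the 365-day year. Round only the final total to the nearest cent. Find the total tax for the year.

1 Jan – 1 Aug 2031: 213 days at 2.4% → $3,047,000 × 2.4% × 213/365 = $42,674.6959
2 Aug – 31 Dec 2031: 152 days at 3.4% → $3,047,000 × 3.4% × 152/365 = $43,142.1808
Total = $85,816.8767

$85,816.88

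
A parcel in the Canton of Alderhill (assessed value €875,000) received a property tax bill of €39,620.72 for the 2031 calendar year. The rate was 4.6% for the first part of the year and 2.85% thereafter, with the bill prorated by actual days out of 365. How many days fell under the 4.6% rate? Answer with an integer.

350 days

Let d = days at the first rate; then 365 − d days at the second rate.
€875,000 × [4.6%·d + 2.85%·(365−d)] / 365 = €39,620.72
Solving gives d = 350, so the new rate took effect on 17 Dec 2031.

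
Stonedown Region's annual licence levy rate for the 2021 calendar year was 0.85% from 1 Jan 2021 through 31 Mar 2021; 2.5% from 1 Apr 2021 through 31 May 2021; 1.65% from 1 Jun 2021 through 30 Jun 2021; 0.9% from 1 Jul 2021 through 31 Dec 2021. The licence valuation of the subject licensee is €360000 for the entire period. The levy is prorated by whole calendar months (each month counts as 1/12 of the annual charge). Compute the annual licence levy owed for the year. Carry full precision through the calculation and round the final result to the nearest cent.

1 Jan – 31 Mar 2021: 3 months at 0.85% → €360000 × 0.85% × 3/12 = €765.0000
1 Apr – 31 May 2021: 2 months at 2.5% → €360000 × 2.5% × 2/12 = €1500.0000
1 Jun – 30 Jun 2021: 1 month at 1.65% → €360000 × 1.65% × 1/12 = €495.0000
1 Jul – 31 Dec 2021: 6 months at 0.9% → €360000 × 0.9% × 6/12 = €1620.0000
Total = €4380.0000

€4380.00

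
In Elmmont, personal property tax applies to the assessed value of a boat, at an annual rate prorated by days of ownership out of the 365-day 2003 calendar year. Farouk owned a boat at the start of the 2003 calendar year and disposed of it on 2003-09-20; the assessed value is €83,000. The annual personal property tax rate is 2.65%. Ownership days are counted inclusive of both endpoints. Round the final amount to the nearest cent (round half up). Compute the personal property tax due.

€1,584.85

Days held (2003-01-01 to 2003-09-20): 263 out of 365
Tax = €83,000 × 2.65% × 263/365 = €1,584.8452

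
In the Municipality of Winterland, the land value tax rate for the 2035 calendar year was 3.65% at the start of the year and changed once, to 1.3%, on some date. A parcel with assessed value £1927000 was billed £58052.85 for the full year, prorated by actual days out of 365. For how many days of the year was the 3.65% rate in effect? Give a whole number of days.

266 days

Let d = days at the first rate; then 365 − d days at the second rate.
£1927000 × [3.65%·d + 1.3%·(365−d)] / 365 = £58052.85
Solving gives d = 266, so the new rate took effect on September 24, 2035.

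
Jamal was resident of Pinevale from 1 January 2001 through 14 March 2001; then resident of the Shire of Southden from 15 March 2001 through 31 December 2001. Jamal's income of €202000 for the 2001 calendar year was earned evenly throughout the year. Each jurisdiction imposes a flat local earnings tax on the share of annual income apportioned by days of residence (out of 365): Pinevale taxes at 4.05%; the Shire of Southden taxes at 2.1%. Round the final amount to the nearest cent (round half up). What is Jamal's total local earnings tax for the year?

Pinevale, 1 January – 14 March 2001: 73 days → €202000 × 4.05% × 73/365 = €1636.2000
The Shire of Southden, 15 March – 31 December 2001: 292 days → €202000 × 2.1% × 292/365 = €3393.6000
Total = €5029.8000

€5029.80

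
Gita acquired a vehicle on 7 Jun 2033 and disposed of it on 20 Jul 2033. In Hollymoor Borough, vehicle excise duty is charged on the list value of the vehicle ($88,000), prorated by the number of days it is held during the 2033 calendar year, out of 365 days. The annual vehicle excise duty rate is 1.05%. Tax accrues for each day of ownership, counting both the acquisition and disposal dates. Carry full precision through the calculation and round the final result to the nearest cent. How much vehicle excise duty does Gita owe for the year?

$111.39

Days held (7 Jun – 20 Jul 2033): 44 out of 365
Tax = $88,000 × 1.05% × 44/365 = $111.3863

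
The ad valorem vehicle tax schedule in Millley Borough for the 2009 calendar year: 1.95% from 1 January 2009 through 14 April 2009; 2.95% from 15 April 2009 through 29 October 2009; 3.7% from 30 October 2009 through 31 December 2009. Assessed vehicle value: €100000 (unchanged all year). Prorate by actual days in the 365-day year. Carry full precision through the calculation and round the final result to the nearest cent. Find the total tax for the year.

1 January – 14 April 2009: 104 days at 1.95% → €100000 × 1.95% × 104/365 = €555.6164
15 April – 29 October 2009: 198 days at 2.95% → €100000 × 2.95% × 198/365 = €1600.2740
30 October – 31 December 2009: 63 days at 3.7% → €100000 × 3.7% × 63/365 = €638.6301
Total = €2794.5205

€2794.52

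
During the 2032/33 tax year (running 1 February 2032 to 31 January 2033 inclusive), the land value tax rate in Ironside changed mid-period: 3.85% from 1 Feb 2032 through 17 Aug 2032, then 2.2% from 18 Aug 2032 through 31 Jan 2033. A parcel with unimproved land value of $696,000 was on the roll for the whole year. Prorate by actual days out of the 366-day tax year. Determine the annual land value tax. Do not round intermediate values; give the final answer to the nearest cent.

1 Feb – 17 Aug 2032: 199 days at 3.85% → $696,000 × 3.85% × 199/366 = $14,569.4098
18 Aug 2032 – 31 Jan 2033: 167 days at 2.2% → $696,000 × 2.2% × 167/366 = $6,986.6230
Total = $21,556.0328

$21,556.03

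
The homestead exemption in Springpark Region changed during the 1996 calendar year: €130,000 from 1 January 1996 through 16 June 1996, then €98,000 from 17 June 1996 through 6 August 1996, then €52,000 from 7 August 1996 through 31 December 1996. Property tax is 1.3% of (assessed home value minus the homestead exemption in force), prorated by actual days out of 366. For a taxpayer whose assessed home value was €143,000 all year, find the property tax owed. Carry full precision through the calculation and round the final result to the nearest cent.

1 January – 16 June 1996: 168 days, exemption €130,000 → (€143,000 − €130,000) × 1.3% × 168/366 = €77.5738
17 June – 6 August 1996: 51 days, exemption €98,000 → (€143,000 − €98,000) × 1.3% × 51/366 = €81.5164
7 August – 31 December 1996: 147 days, exemption €52,000 → (€143,000 − €52,000) × 1.3% × 147/366 = €475.1393
Total = €634.2295

€634.23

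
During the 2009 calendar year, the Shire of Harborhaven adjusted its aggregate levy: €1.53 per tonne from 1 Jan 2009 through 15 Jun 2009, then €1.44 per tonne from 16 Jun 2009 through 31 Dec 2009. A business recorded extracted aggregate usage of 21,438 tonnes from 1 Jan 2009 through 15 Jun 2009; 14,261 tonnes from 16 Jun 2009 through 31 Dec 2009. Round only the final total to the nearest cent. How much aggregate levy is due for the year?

€53,335.98

1 Jan – 15 Jun 2009: 21,438 tonnes at €1.53/tonne → €32,800.14
16 Jun – 31 Dec 2009: 14,261 tonnes at €1.44/tonne → €20,535.84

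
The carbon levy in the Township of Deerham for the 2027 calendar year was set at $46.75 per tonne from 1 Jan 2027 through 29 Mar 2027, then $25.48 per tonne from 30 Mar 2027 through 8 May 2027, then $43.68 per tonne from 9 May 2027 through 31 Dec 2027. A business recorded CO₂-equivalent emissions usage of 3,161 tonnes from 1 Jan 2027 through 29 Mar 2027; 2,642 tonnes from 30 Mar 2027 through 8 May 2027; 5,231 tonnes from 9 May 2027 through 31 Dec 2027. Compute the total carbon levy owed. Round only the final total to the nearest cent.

1 Jan – 29 Mar 2027: 3,161 tonnes at $46.75/tonne → $147776.75
30 Mar – 8 May 2027: 2,642 tonnes at $25.48/tonne → $67318.16
9 May – 31 Dec 2027: 5,231 tonnes at $43.68/tonne → $228490.08

$443584.99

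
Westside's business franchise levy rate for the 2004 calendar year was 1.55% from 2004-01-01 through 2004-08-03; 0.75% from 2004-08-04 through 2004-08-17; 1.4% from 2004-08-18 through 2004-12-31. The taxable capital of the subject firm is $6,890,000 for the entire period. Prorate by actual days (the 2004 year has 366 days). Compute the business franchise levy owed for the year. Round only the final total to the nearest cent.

2004-01-01 to 2004-08-03: 216 days at 1.55% → $6,890,000 × 1.55% × 216/366 = $63,026.5574
2004-08-04 to 2004-08-17: 14 days at 0.75% → $6,890,000 × 0.75% × 14/366 = $1,976.6393
2004-08-18 to 2004-12-31: 136 days at 1.4% → $6,890,000 × 1.4% × 136/366 = $35,843.0601
Total = $100,846.2568

$100,846.26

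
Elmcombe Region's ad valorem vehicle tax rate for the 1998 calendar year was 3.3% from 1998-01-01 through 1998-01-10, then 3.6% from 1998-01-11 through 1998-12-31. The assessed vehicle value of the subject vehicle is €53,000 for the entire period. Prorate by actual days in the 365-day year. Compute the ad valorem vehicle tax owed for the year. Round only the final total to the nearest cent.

1998-01-01 to 1998-01-10: 10 days at 3.3% → €53,000 × 3.3% × 10/365 = €47.9178
1998-01-11 to 1998-12-31: 355 days at 3.6% → €53,000 × 3.6% × 355/365 = €1,855.7260
Total = €1,903.6438

€1,903.64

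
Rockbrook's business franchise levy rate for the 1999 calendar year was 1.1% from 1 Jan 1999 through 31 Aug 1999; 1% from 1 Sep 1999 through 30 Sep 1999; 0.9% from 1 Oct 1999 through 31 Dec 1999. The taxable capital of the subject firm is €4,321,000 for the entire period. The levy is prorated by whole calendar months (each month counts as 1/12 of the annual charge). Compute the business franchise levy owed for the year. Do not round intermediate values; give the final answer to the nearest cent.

€45,010.42

1 Jan – 31 Aug 1999: 8 months at 1.1% → €4,321,000 × 1.1% × 8/12 = €31,687.3333
1 Sep – 30 Sep 1999: 1 month at 1% → €4,321,000 × 1% × 1/12 = €3,600.8333
1 Oct – 31 Dec 1999: 3 months at 0.9% → €4,321,000 × 0.9% × 3/12 = €9,722.2500
Total = €45,010.4167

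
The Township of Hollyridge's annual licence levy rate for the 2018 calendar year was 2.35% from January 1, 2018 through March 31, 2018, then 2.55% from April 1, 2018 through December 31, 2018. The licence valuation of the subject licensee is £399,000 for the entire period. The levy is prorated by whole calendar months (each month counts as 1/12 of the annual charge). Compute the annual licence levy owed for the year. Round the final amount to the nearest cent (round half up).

January 1 – March 31, 2018: 3 months at 2.35% → £399,000 × 2.35% × 3/12 = £2,344.1250
April 1 – December 31, 2018: 9 months at 2.55% → £399,000 × 2.55% × 9/12 = £7,630.8750
Total = £9,975.0000

£9,975.00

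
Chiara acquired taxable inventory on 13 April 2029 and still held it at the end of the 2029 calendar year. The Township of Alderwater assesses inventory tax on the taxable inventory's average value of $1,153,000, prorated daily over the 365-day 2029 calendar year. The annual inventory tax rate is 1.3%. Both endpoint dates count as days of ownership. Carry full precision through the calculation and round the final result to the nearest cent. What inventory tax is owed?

$10,800.29

Days held (13 April – 31 December 2029): 263 out of 365
Tax = $1,153,000 × 1.3% × 263/365 = $10,800.2932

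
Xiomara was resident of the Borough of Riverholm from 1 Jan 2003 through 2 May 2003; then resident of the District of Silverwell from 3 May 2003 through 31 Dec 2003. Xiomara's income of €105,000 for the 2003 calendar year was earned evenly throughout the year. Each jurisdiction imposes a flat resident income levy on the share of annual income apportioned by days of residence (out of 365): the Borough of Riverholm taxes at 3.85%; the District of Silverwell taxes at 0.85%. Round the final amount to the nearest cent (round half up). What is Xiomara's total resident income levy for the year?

€1,945.38

The Borough of Riverholm, 1 Jan – 2 May 2003: 122 days → €105,000 × 3.85% × 122/365 = €1,351.1918
The District of Silverwell, 3 May – 31 Dec 2003: 243 days → €105,000 × 0.85% × 243/365 = €594.1849
Total = €1,945.3767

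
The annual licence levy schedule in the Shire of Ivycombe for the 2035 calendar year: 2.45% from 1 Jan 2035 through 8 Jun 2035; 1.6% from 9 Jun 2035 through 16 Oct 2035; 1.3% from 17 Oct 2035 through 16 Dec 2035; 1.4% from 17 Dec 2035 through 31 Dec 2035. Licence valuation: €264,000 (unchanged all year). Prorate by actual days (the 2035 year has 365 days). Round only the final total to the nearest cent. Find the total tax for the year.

1 Jan – 8 Jun 2035: 159 days at 2.45% → €264,000 × 2.45% × 159/365 = €2,817.5671
9 Jun – 16 Oct 2035: 130 days at 1.6% → €264,000 × 1.6% × 130/365 = €1,504.4384
17 Oct – 16 Dec 2035: 61 days at 1.3% → €264,000 × 1.3% × 61/365 = €573.5671
17 Dec – 31 Dec 2035: 15 days at 1.4% → €264,000 × 1.4% × 15/365 = €151.8904
Total = €5,047.4630

€5,047.46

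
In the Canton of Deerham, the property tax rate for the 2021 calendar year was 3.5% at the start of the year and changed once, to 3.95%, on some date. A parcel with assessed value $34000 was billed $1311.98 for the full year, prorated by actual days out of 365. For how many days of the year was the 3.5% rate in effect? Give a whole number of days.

Let d = days at the first rate; then 365 − d days at the second rate.
$34000 × [3.5%·d + 3.95%·(365−d)] / 365 = $1311.98
Solving gives d = 74, so the new rate took effect on 16 March 2021.

74 days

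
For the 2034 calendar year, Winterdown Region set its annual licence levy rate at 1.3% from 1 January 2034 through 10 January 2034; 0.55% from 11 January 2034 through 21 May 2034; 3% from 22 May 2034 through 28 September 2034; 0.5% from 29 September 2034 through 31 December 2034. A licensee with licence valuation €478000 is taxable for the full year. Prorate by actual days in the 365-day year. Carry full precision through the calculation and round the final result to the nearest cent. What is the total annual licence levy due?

€6836.71

1 January – 10 January 2034: 10 days at 1.3% → €478000 × 1.3% × 10/365 = €170.2466
11 January – 21 May 2034: 131 days at 0.55% → €478000 × 0.55% × 131/365 = €943.5589
22 May – 28 September 2034: 130 days at 3% → €478000 × 3% × 130/365 = €5107.3973
29 September – 31 December 2034: 94 days at 0.5% → €478000 × 0.5% × 94/365 = €615.5068
Total = €6836.7096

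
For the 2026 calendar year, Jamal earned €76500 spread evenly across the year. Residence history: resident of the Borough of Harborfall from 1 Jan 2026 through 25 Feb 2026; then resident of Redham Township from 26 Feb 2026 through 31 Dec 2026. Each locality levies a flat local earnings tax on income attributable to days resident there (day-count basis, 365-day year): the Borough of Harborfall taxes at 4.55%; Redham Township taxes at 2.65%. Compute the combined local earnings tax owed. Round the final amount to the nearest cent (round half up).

€2250.25

The Borough of Harborfall, 1 Jan – 25 Feb 2026: 56 days → €76500 × 4.55% × 56/365 = €534.0329
Redham Township, 26 Feb – 31 Dec 2026: 309 days → €76500 × 2.65% × 309/365 = €1716.2199
Total = €2250.2527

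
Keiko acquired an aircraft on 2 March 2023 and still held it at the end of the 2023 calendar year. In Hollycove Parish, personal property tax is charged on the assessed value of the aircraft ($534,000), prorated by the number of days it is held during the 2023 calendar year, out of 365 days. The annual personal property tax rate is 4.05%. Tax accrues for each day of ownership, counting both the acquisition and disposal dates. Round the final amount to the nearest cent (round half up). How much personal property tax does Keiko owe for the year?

Days held (2 March – 31 December 2023): 305 out of 365
Tax = $534,000 × 4.05% × 305/365 = $18,071.8767

$18,071.88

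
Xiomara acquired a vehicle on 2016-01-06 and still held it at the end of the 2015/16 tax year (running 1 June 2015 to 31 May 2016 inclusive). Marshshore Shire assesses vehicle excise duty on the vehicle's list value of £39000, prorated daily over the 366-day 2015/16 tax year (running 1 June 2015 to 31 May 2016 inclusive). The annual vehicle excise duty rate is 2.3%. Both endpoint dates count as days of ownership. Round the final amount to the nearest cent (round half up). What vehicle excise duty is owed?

Days held (2016-01-06 to 2016-05-31): 147 out of 366
Tax = £39000 × 2.3% × 147/366 = £360.2705

£360.27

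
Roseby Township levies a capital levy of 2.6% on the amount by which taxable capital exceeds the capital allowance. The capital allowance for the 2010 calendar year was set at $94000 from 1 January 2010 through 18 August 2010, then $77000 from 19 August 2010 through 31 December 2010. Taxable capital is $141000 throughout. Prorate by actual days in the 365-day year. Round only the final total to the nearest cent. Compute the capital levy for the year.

$1385.48

1 January – 18 August 2010: 230 days, exemption $94000 → ($141000 − $94000) × 2.6% × 230/365 = $770.0274
19 August – 31 December 2010: 135 days, exemption $77000 → ($141000 − $77000) × 2.6% × 135/365 = $615.4521
Total = $1385.4795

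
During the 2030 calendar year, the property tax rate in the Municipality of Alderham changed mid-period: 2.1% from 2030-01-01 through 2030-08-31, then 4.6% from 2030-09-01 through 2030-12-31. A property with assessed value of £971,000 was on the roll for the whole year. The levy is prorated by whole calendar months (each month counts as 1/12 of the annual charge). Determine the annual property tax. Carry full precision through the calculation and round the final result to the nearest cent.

£28,482.67

2030-01-01 to 2030-08-31: 8 months at 2.1% → £971,000 × 2.1% × 8/12 = £13,594.0000
2030-09-01 to 2030-12-31: 4 months at 4.6% → £971,000 × 4.6% × 4/12 = £14,888.6667
Total = £28,482.6667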